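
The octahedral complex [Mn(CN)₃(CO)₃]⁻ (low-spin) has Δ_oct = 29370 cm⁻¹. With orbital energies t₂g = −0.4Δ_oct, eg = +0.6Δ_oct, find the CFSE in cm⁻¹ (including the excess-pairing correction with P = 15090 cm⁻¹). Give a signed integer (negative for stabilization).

-28560

Ligand charges: 3×(-1) from CN⁻ and 3×(+0) from CO sum to -3; with overall charge -1, Mn is +2.
Mn is in group 7, so Mn²⁺ is d⁵ (7 − 2 = 5).
The d⁵ electrons fill as t₂g⁵ eg⁰.
Orbital CFSE = 5(-0.4) + 0(0.6) = -2.0Δ_oct = -2.0 × 29370 = -58740 cm⁻¹.
Pairing penalty: 2 pairs vs 0 in the high-spin reference → 2 extra × P = 30180 cm⁻¹.
Overall CFSE = -58740 + 30180 = -28560 cm⁻¹.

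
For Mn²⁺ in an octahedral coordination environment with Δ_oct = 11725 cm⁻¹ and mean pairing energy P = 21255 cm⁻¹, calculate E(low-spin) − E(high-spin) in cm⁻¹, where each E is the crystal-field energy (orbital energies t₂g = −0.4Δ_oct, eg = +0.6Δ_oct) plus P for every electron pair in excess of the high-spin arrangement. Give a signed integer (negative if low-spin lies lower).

Group 7 minus oxidation state +2 gives a d⁵ configuration for Mn²⁺.
High-spin d⁵ fills as t₂g³ eg² with CFSE 3(−0.4) + 2(+0.6) = 0.0Δ_oct = 0 cm⁻¹.
Low-spin t₂g⁵ eg⁰ gives -2.0Δ_oct = -23450 cm⁻¹, but forming 2 extra pairs costs 2P = 42510 cm⁻¹, so E(LS) = -23450 + 42510 = 19060 cm⁻¹.
Thus E(LS) − E(HS) = 19060 cm⁻¹.

19060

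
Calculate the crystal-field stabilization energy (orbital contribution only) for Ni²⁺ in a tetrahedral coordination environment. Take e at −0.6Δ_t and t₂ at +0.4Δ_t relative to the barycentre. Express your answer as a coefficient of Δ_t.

-0.8 Δ_t

Group 10 minus oxidation state +2 gives a d⁸ configuration for Ni²⁺.
Tetrahedral splitting is small, so the complex is high-spin.
Configuration: e⁴ t₂⁴.
CFSE = 4(-0.6Δ_t) + 4(0.4Δ_t) = -2.4Δ_t + 1.6Δ_t = -0.8Δ_t.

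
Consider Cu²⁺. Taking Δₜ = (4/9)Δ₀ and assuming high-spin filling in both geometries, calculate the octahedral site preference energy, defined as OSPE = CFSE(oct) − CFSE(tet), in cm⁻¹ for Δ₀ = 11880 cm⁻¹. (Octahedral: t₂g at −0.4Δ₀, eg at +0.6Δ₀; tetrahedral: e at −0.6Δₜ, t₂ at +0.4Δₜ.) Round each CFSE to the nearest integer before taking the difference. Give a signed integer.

-5016

Cu sits in group 11; removing 2 electrons leaves Cu²⁺ with 11 − 2 = 9 d electrons.
Octahedral (high-spin): t₂g⁶ eg³, CFSE = 6(−0.4) + 3(+0.6) = -0.6Δ₀ = -0.6 × 11880 = -7128 cm⁻¹.
Tetrahedral e⁴ t₂⁵ gives -0.4Δₜ = -0.4 × (4/9) × 11880 = -2112 cm⁻¹.
OSPE = -7128 − (-2112) = -5016 cm⁻¹.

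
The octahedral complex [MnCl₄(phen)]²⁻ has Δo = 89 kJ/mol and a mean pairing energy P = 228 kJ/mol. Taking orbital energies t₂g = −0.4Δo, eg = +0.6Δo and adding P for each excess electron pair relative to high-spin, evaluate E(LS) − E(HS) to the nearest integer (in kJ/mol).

278

Ligand charges: 4×(-1) from Cl⁻ and 1×(+0) from phen sum to -4; with overall charge -2, Mn is +2.
Mn is in group 7, so Mn²⁺ is d⁵ (7 − 2 = 5).
In the high-spin limit (t₂g³ eg²) the orbital term is 0.0Δo = 0 kJ/mol, with no excess pairing.
Low-spin t₂g⁵ eg⁰ gives -2.0Δo = -178 kJ/mol, but forming 2 extra pairs costs 2P = 456 kJ/mol, so E(LS) = -178 + 456 = 278 kJ/mol.
E(LS) − E(HS) = 278 − (0) = 278 kJ/mol.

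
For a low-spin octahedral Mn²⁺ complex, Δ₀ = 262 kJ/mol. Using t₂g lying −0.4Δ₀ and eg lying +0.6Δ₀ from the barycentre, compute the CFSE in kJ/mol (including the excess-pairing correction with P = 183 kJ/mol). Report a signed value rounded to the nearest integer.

-158

Mn²⁺: group 7, so d-count = 7 − 2 = 5.
Electron filling gives t₂g⁵ eg⁰.
CFSE(orbital) = 5×(-0.4Δ₀) + 0×(0.6Δ₀) = -2.0Δ₀; with Δ₀ = 262 kJ/mol that is -524 kJ/mol.
Relative to high-spin t₂g³ eg² (0 paired), the low-spin configuration has 2 additional pairs, contributing +2 × 183 = +366 kJ/mol.
Net CFSE = -524 + 366 = -158 kJ/mol.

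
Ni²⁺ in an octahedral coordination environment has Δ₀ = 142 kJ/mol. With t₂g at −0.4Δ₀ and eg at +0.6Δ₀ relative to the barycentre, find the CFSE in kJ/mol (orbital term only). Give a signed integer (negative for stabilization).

Ni is in group 10, so Ni²⁺ is d⁸ (10 − 2 = 8).
Configuration: t₂g⁶ eg².
Orbital CFSE = 6(-0.4) + 2(0.6) = -1.2Δ₀ = -1.2 × 142 = -170 kJ/mol.

-170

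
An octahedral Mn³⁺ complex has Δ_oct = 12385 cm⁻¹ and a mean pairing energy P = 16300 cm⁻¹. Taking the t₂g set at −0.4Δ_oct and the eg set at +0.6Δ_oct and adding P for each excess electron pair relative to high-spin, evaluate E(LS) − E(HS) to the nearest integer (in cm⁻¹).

3915

Mn sits in group 7; removing 3 electrons leaves Mn³⁺ with 7 − 3 = 4 d electrons.
In the high-spin limit (t₂g³ eg¹) the orbital term is -0.6Δ_oct = -7431 cm⁻¹, with no excess pairing.
Low-spin: t₂g⁴ eg⁰, orbital CFSE = -1.6Δ_oct = -19816 cm⁻¹; plus 1 excess pair × P = +16300 cm⁻¹; total -3516 cm⁻¹.
The difference is -3516 − (-7431) = 3915 cm⁻¹, so high-spin lies lower.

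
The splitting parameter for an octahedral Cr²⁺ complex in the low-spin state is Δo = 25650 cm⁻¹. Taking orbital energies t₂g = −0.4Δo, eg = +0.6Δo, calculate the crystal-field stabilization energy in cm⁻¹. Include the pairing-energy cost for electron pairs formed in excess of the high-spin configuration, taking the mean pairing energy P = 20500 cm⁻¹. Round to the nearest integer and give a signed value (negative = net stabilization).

Group 6 minus oxidation state +2 gives a d⁴ configuration for Cr²⁺.
The d⁴ electrons fill as t₂g⁴ eg⁰.
Orbital CFSE = 4(-0.4) + 0(0.6) = -1.6Δo = -1.6 × 25650 = -41040 cm⁻¹.
High-spin d⁴ would be t₂g³ eg¹ with 0 pairs; low-spin has 1, so 1 excess pair costs +1P = +20500 cm⁻¹.
Combining: -41040 + 20500 = -20540 cm⁻¹.

-20540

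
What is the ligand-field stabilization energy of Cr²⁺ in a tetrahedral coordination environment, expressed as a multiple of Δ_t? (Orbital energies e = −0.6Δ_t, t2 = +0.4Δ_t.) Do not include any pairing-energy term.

-0.4 Δ_t

Cr is in group 6, so Cr²⁺ is d⁴ (6 − 2 = 4).
With tetrahedral geometry the complex is necessarily high-spin.
Configuration: e^2 t2^2.
CFSE = 2(-0.6Δ_t) + 2(0.4Δ_t) = -1.2Δ_t + 0.8Δ_t = -0.4Δ_t.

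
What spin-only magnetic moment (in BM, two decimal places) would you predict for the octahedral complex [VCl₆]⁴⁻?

3.87 BM

Each Cl⁻ contributes -1; 6 × (-1) = -6. With overall charge -4, V is in the +2 oxidation state.
Group 5 minus oxidation state +2 gives a d³ configuration for V²⁺.
For octahedral d³ the high- and low-spin configurations coincide.
Configuration: t₂g³ eg⁰ → 3 unpaired electrons.
μ(spin-only) = √[3(3+2)] = √15 ≈ 3.87 BM.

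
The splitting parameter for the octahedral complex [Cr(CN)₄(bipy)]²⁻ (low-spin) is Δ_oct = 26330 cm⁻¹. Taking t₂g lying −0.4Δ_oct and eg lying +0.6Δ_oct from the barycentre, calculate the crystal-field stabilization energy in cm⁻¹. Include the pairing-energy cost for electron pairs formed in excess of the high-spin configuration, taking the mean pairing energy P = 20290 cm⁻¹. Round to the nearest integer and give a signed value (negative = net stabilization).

-21838

Ligand charges: 4×(-1) from CN⁻ and 1×(+0) from bipy sum to -4; with overall charge -2, Cr is +2.
Cr²⁺: group 6, so d-count = 6 − 2 = 4.
Configuration: t₂g⁴ eg⁰.
Orbital CFSE = 4(-0.4) + 0(0.6) = -1.6Δ_oct = -1.6 × 26330 = -42128 cm⁻¹.
High-spin d⁴ would be t₂g³ eg¹ with 0 pairs; low-spin has 1, so 1 excess pair costs +1P = +20290 cm⁻¹.
Combining: -42128 + 20290 = -21838 cm⁻¹.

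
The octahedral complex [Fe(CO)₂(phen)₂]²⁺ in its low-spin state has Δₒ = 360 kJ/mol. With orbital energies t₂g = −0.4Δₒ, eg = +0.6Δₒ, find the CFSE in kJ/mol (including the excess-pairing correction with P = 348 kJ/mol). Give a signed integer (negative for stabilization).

Ligand charges: 2×(+0) from CO and 2×(+0) from phen sum to +0; with overall charge +2, Fe is +2.
Group 8 minus oxidation state +2 gives a d⁶ configuration for Fe²⁺.
Configuration: t₂g⁶ eg⁰.
Orbital CFSE = 6(-0.4) + 0(0.6) = -2.4Δₒ = -2.4 × 360 = -864 kJ/mol.
Relative to high-spin t₂g⁴ eg² (1 paired), the low-spin configuration has 2 additional pairs, contributing +2 × 348 = +696 kJ/mol.
Combining: -864 + 696 = -168 kJ/mol.

-168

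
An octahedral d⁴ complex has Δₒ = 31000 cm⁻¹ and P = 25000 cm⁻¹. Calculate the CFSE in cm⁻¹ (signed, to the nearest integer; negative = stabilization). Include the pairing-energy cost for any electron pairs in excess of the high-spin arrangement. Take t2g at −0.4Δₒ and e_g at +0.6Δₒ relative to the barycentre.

-24600

With Δₒ > P the complex is low-spin.
Filling d⁴ accordingly: t2g^4 e_g^0.
Orbital CFSE = -1.6Δₒ = -1.6 × 31000 = -49600 cm⁻¹.
Excess pairs vs high-spin: 1 − 0 = 1; pairing cost = +25000 cm⁻¹.
Net CFSE = -49600 + 25000 = -24600 cm⁻¹.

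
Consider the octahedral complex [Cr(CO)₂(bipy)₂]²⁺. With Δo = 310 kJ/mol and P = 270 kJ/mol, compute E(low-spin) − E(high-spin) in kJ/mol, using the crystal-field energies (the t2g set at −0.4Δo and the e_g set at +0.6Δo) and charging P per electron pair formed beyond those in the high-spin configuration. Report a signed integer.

-40

Ligand charges: 2×(+0) from CO and 2×(+0) from bipy sum to +0; with overall charge +2, Cr is +2.
Cr is in group 6, so Cr²⁺ is d⁴ (6 − 2 = 4).
High-spin: t2g^3 e_g^1, CFSE = -0.6Δo = -186 kJ/mol.
Low-spin: t2g^4 e_g^0, orbital CFSE = -1.6Δo = -496 kJ/mol; plus 1 excess pair × P = +270 kJ/mol; total -226 kJ/mol.
The difference is -226 − (-186) = -40 kJ/mol, so low-spin lies lower.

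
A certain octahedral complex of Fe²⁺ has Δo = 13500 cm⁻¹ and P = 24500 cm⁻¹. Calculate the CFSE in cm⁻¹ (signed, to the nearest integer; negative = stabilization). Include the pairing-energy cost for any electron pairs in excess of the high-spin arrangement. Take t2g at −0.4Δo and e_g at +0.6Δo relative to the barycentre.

Fe is in group 8, so Fe²⁺ is d⁶ (8 − 2 = 6).
With Δo < P the complex is high-spin.
That gives t2g^4 e_g^2.
Orbital CFSE = -0.4Δo = -0.4 × 13500 = -5400 cm⁻¹.
High-spin has no excess pairs, so no pairing correction applies.

-5400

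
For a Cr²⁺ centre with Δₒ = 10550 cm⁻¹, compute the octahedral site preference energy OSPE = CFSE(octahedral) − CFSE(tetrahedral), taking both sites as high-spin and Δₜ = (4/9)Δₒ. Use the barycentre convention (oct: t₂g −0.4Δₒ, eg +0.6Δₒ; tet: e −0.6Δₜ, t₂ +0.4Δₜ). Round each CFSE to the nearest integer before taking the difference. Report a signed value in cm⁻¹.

Group 6 minus oxidation state +2 gives a d⁴ configuration for Cr²⁺.
Octahedral (high-spin): t2g^3 e_g^1, CFSE = 3(−0.4) + 1(+0.6) = -0.6Δₒ = -0.6 × 10550 = -6330 cm⁻¹.
Tetrahedral e^2 t2^2 gives -0.4Δₜ = -0.4 × (4/9) × 10550 = -1876 cm⁻¹.
Subtracting, OSPE = -6330 − (-1876) = -4454 cm⁻¹.

-4454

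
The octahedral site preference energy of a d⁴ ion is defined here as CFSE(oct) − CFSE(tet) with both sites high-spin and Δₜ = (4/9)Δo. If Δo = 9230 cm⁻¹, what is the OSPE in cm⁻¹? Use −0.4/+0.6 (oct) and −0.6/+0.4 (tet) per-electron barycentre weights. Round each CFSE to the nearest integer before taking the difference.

-3897

In an octahedral site d⁴ (HS) is t2g^3 e_g^1, giving CFSE(oct) = -0.6Δo = -5538 cm⁻¹.
Tetrahedral e^2 t2^2 gives -0.4Δₜ = -0.4 × (4/9) × 9230 = -1641 cm⁻¹.
OSPE = -5538 − (-1641) = -3897 cm⁻¹.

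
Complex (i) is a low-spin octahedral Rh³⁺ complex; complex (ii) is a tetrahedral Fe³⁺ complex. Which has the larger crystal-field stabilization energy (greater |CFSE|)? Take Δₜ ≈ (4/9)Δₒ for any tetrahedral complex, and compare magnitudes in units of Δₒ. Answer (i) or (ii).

(i)

(i): Rh sits in group 9; removing 3 electrons leaves Rh³⁺ with 9 − 3 = 6 d electrons; t2g^6 e_g^0, CFSE = -2.4Δₒ.
(ii): Fe sits in group 8; removing 3 electrons leaves Fe³⁺ with 8 − 3 = 5 d electrons; Tetrahedral splitting is small, so the complex is high-spin; e^2 t2^3, CFSE = 0.0Δₜ ≈ 0.00Δₒ.
So (i) has the larger |CFSE|.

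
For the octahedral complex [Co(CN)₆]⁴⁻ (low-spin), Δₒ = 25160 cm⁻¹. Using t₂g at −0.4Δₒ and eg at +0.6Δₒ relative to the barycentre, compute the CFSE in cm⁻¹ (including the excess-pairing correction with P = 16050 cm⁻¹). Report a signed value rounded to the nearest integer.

Each CN⁻ contributes -1; 6 × (-1) = -6. With overall charge -4, Co is in the +2 oxidation state.
Co is in group 9, so Co²⁺ is d⁷ (9 − 2 = 7).
Configuration: t₂g⁶ eg¹.
The orbital stabilization is -1.8Δₒ = -1.8 × 25160 = -45288 cm⁻¹.
Pairing penalty: 3 pairs vs 2 in the high-spin reference → 1 extra × P = 16050 cm⁻¹.
Net CFSE = -45288 + 16050 = -29238 cm⁻¹.

-29238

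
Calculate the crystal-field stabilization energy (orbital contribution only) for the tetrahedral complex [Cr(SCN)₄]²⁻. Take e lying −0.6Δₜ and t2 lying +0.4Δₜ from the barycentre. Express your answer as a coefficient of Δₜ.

-0.4 Δₜ

Each SCN⁻ contributes -1; 4 × (-1) = -4. With overall charge -2, Cr is in the +2 oxidation state.
Group 6 minus oxidation state +2 gives a d⁴ configuration for Cr²⁺.
Tetrahedral splitting is small, so the complex is high-spin.
Configuration: e^2 t2^2.
CFSE = 2(-0.6Δₜ) + 2(0.4Δₜ) = -1.2Δₜ + 0.8Δₜ = -0.4Δₜ.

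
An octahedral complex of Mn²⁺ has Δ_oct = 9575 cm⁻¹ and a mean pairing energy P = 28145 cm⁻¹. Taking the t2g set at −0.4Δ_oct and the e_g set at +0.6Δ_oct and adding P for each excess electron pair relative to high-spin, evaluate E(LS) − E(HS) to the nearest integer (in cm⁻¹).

37140

Mn²⁺: group 7, so d-count = 7 − 2 = 5.
High-spin d⁵ fills as t2g^3 e_g^2 with CFSE 3(−0.4) + 2(+0.6) = 0.0Δ_oct = 0 cm⁻¹.
Low-spin: t2g^5 e_g^0, orbital CFSE = -2.0Δ_oct = -19150 cm⁻¹; plus 2 excess pairs × P = +56290 cm⁻¹; total 37140 cm⁻¹.
The difference is 37140 − (0) = 37140 cm⁻¹, so high-spin lies lower.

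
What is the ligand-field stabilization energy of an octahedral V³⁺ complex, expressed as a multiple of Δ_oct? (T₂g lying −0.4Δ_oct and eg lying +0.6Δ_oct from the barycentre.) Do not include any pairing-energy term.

V sits in group 5; removing 3 electrons leaves V³⁺ with 5 − 3 = 2 d electrons.
Configuration: t₂g² eg⁰.
CFSE = 2(-0.4Δ_oct) + 0(0.6Δ_oct) = -0.8Δ_oct + 0.0Δ_oct = -0.8Δ_oct.

-0.8 Δ_oct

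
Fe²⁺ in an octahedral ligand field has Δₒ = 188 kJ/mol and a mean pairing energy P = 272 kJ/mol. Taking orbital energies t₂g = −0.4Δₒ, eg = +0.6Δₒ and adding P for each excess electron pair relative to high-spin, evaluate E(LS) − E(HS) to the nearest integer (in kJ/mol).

Fe sits in group 8; removing 2 electrons leaves Fe²⁺ with 8 − 2 = 6 d electrons.
In the high-spin limit (t₂g⁴ eg²) the orbital term is -0.4Δₒ = -75 kJ/mol, with no excess pairing.
Low-spin t₂g⁶ eg⁰ gives -2.4Δₒ = -451 kJ/mol, but forming 2 extra pairs costs 2P = 544 kJ/mol, so E(LS) = -451 + 544 = 93 kJ/mol.
E(LS) − E(HS) = 93 − (-75) = 168 kJ/mol.

168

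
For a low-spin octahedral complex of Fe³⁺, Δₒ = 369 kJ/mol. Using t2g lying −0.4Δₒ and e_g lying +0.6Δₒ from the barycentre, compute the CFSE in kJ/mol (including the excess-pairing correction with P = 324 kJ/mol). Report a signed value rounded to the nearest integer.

Fe³⁺: group 8, so d-count = 8 − 3 = 5.
Configuration: t2g^5 e_g^0.
The orbital stabilization is -2.0Δₒ = -2.0 × 369 = -738 kJ/mol.
High-spin d⁵ would be t2g^3 e_g^2 with 0 pairs; low-spin has 2, so 2 excess pairs cost +2P = +648 kJ/mol.
Net CFSE = -738 + 648 = -90 kJ/mol.

-90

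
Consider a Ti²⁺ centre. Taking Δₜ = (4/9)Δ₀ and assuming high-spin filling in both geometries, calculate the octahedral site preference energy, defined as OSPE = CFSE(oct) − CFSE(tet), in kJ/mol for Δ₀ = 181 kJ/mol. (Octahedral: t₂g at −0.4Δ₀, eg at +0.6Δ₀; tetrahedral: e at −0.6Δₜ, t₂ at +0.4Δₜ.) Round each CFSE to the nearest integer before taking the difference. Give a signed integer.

-48

Ti sits in group 4; removing 2 electrons leaves Ti²⁺ with 4 − 2 = 2 d electrons.
Octahedral high-spin t2g^2 e_g^0: CFSE = -0.8 × 181 = -145 kJ/mol.
Tetrahedral e^2 t2^0 gives -1.2Δₜ = -1.2 × (4/9) × 181 = -97 kJ/mol.
Subtracting, OSPE = -145 − (-97) = -48 kJ/mol.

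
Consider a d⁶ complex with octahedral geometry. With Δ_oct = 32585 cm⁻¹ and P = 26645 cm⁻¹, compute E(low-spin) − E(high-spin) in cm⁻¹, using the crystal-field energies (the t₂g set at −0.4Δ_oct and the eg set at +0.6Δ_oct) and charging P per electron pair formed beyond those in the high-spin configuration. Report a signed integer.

In the high-spin limit (t₂g⁴ eg²) the orbital term is -0.4Δ_oct = -13034 cm⁻¹, with no excess pairing.
Low-spin t₂g⁶ eg⁰ gives -2.4Δ_oct = -78204 cm⁻¹, but forming 2 extra pairs costs 2P = 53290 cm⁻¹, so E(LS) = -78204 + 53290 = -24914 cm⁻¹.
The difference is -24914 − (-13034) = -11880 cm⁻¹, so low-spin lies lower.

-11880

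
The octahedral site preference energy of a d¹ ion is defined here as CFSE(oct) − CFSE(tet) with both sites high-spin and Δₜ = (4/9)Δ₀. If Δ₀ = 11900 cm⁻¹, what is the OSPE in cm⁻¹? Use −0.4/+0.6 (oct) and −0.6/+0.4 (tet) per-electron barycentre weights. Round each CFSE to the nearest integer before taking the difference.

-1587

In an octahedral site d¹ (HS) is t2g^1 e_g^0, giving CFSE(oct) = -0.4Δ₀ = -4760 cm⁻¹.
Tetrahedral: e^1 t2^0, CFSE = 1(−0.6) + 0(+0.4) = -0.6Δₜ = -0.6 × (4/9) × 11900 = -3173 cm⁻¹.
OSPE = -4760 − (-3173) = -1587 cm⁻¹.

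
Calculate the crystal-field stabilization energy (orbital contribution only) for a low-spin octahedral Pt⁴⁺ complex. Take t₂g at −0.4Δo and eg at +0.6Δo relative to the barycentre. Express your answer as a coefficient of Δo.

-2.4 Δo

Group 10 minus oxidation state +4 gives a d⁶ configuration for Pt⁴⁺.
Configuration: t₂g⁶ eg⁰.
CFSE = 6(-0.4Δo) + 0(0.6Δo) = -2.4Δo + 0.0Δo = -2.4Δo.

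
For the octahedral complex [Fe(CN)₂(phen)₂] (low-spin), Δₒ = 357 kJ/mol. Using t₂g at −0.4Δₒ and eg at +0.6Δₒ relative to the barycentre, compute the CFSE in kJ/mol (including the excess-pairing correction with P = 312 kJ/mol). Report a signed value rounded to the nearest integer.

-233

Ligand charges: 2×(-1) from CN⁻ and 2×(+0) from phen sum to -2; with overall charge +0, Fe is +2.
Fe is in group 8, so Fe²⁺ is d⁶ (8 − 2 = 6).
Electron filling gives t₂g⁶ eg⁰.
The orbital stabilization is -2.4Δₒ = -2.4 × 357 = -857 kJ/mol.
High-spin d⁶ would be t₂g⁴ eg² with 1 pair; low-spin has 3, so 2 excess pairs cost +2P = +624 kJ/mol.
Overall CFSE = -857 + 624 = -233 kJ/mol.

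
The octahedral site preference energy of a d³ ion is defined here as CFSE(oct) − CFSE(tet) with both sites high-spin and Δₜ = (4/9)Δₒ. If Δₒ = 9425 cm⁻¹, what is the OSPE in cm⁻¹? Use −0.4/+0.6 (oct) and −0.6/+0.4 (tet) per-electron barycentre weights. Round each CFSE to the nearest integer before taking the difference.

-7959

Octahedral (high-spin): t2g^3 e_g^0, CFSE = 3(−0.4) + 0(+0.6) = -1.2Δₒ = -1.2 × 9425 = -11310 cm⁻¹.
Tetrahedral e^2 t2^1 gives -0.8Δₜ = -0.8 × (4/9) × 9425 = -3351 cm⁻¹.
Subtracting, OSPE = -11310 − (-3351) = -7959 cm⁻¹.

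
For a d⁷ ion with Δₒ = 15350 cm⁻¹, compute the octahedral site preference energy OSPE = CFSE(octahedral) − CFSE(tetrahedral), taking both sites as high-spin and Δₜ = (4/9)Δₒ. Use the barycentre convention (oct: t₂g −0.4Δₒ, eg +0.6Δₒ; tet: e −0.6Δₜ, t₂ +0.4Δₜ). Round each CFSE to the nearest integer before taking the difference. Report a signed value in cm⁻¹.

-4093

In an octahedral site d⁷ (HS) is t₂g⁵ eg², giving CFSE(oct) = -0.8Δₒ = -12280 cm⁻¹.
Tetrahedral: e⁴ t₂³, CFSE = 4(−0.6) + 3(+0.4) = -1.2Δₜ = -1.2 × (4/9) × 15350 = -8187 cm⁻¹.
OSPE = CFSE(oct) − CFSE(tet) = -12280 − (-8187) = -4093 cm⁻¹.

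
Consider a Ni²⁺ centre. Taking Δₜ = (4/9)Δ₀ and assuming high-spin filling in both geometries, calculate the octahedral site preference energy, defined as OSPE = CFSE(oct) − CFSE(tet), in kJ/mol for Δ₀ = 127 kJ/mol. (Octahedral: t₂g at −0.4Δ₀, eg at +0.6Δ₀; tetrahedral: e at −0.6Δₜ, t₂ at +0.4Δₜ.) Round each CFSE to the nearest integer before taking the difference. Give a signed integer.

-107

Ni²⁺: group 10, so d-count = 10 − 2 = 8.
Octahedral high-spin t₂g⁶ eg²: CFSE = -1.2 × 127 = -152 kJ/mol.
In a tetrahedral site the filling is e⁴ t₂⁴: CFSE(tet) = -0.8Δₜ = -0.8 × (4/9)(127) = -45 kJ/mol.
OSPE = -152 − (-45) = -107 kJ/mol.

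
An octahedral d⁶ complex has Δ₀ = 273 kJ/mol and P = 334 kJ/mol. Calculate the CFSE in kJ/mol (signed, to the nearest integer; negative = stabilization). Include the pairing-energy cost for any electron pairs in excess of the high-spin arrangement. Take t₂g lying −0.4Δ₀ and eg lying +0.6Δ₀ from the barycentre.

Here Δ₀ < P (273 < 334), so the high-spin state is favoured.
Filling d⁶ accordingly: t₂g⁴ eg².
Orbital CFSE = -0.4Δ₀ = -0.4 × 273 = -109 kJ/mol.
High-spin has no excess pairs, so no pairing correction applies.

-109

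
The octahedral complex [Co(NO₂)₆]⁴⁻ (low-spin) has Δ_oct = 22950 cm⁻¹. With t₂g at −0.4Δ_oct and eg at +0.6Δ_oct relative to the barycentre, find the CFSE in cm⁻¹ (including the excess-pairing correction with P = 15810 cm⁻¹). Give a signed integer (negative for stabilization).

-25500

Each NO₂⁻ contributes -1; 6 × (-1) = -6. With overall charge -4, Co is in the +2 oxidation state.
Co is in group 9, so Co²⁺ is d⁷ (9 − 2 = 7).
Electron filling gives t₂g⁶ eg¹.
Orbital CFSE = 6(-0.4) + 1(0.6) = -1.8Δ_oct = -1.8 × 22950 = -41310 cm⁻¹.
High-spin d⁷ would be t₂g⁵ eg² with 2 pairs; low-spin has 3, so 1 excess pair costs +1P = +15810 cm⁻¹.
Overall CFSE = -41310 + 15810 = -25500 cm⁻¹.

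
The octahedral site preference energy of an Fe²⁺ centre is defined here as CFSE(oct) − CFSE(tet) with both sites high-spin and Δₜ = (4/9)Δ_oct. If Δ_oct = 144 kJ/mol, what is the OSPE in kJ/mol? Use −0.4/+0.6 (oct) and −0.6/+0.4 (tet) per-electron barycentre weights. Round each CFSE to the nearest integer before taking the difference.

-20

Fe is in group 8, so Fe²⁺ is d⁶ (8 − 2 = 6).
Octahedral high-spin t₂g⁴ eg²: CFSE = -0.4 × 144 = -58 kJ/mol.
Tetrahedral: e³ t₂³, CFSE = 3(−0.6) + 3(+0.4) = -0.6Δₜ = -0.6 × (4/9) × 144 = -38 kJ/mol.
OSPE = CFSE(oct) − CFSE(tet) = -58 − (-38) = -20 kJ/mol.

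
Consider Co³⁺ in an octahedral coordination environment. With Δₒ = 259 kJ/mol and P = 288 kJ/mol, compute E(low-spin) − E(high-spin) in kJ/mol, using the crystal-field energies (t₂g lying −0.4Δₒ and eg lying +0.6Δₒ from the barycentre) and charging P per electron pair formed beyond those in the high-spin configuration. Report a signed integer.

58

Co³⁺: group 9, so d-count = 9 − 3 = 6.
High-spin d⁶ fills as t₂g⁴ eg² with CFSE 4(−0.4) + 2(+0.6) = -0.4Δₒ = -104 kJ/mol.
For low-spin the configuration is t₂g⁶ eg⁰: orbital energy -2.4 × 259 = -622 kJ/mol, and 2 additional pairs relative to high-spin add 576 kJ/mol, giving -46 kJ/mol.
E(LS) − E(HS) = -46 − (-104) = 58 kJ/mol.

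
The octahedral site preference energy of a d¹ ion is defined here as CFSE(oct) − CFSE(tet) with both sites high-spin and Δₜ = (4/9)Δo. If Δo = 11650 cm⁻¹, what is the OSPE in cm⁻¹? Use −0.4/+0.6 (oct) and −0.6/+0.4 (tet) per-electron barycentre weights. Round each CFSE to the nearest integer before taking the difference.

In an octahedral site d¹ (HS) is t2g^1 e_g^0, giving CFSE(oct) = -0.4Δo = -4660 cm⁻¹.
Tetrahedral e^1 t2^0 gives -0.6Δₜ = -0.6 × (4/9) × 11650 = -3107 cm⁻¹.
OSPE = CFSE(oct) − CFSE(tet) = -4660 − (-3107) = -1553 cm⁻¹.

-1553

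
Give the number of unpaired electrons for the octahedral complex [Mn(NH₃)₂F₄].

3

Ligand charges: 2×(+0) from NH₃ and 4×(-1) from F⁻ sum to -4; with overall charge +0, Mn is +4.
Mn sits in group 7; removing 4 electrons leaves Mn⁴⁺ with 7 − 4 = 3 d electrons.
Configuration: t₂g³ eg⁰, giving 3 unpaired electrons.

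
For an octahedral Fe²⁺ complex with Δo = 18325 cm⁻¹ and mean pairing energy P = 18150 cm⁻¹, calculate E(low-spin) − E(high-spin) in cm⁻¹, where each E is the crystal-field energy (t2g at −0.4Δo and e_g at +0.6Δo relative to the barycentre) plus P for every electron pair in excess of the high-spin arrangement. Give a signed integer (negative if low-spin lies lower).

-350

Fe sits in group 8; removing 2 electrons leaves Fe²⁺ with 8 − 2 = 6 d electrons.
High-spin: t2g^4 e_g^2, CFSE = -0.4Δo = -7330 cm⁻¹.
Low-spin t2g^6 e_g^0 gives -2.4Δo = -43980 cm⁻¹, but forming 2 extra pairs costs 2P = 36300 cm⁻¹, so E(LS) = -43980 + 36300 = -7680 cm⁻¹.
Thus E(LS) − E(HS) = -350 cm⁻¹.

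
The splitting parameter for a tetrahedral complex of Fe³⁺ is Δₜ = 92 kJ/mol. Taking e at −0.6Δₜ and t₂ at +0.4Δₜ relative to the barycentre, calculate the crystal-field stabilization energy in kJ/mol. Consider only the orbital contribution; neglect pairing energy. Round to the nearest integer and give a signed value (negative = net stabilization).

0

Fe sits in group 8; removing 3 electrons leaves Fe³⁺ with 8 − 3 = 5 d electrons.
Tetrahedral splitting is small, so the complex is high-spin.
Configuration: e² t₂³.
The orbital stabilization is 0.0Δₜ = 0.0 × 92 = 0 kJ/mol.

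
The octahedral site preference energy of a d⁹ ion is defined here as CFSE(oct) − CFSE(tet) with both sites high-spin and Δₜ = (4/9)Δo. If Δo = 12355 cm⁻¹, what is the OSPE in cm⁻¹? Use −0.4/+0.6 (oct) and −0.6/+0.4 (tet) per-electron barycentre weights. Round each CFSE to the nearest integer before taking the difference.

-5217

Octahedral high-spin t₂g⁶ eg³: CFSE = -0.6 × 12355 = -7413 cm⁻¹.
Tetrahedral e⁴ t₂⁵ gives -0.4Δₜ = -0.4 × (4/9) × 12355 = -2196 cm⁻¹.
OSPE = -7413 − (-2196) = -5217 cm⁻¹.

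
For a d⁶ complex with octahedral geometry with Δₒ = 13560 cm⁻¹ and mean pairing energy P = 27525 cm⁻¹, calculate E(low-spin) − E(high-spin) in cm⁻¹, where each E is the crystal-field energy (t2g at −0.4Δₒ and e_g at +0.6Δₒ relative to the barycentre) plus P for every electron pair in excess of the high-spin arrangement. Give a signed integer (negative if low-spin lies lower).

27930

High-spin: t2g^4 e_g^2, CFSE = -0.4Δₒ = -5424 cm⁻¹.
Low-spin: t2g^6 e_g^0, orbital CFSE = -2.4Δₒ = -32544 cm⁻¹; plus 2 excess pairs × P = +55050 cm⁻¹; total 22506 cm⁻¹.
Thus E(LS) − E(HS) = 27930 cm⁻¹.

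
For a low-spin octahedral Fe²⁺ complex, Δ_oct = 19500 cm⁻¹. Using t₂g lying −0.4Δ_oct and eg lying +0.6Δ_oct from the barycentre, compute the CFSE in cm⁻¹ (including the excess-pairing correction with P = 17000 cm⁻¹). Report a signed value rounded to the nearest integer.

Fe sits in group 8; removing 2 electrons leaves Fe²⁺ with 8 − 2 = 6 d electrons.
The d⁶ electrons fill as t₂g⁶ eg⁰.
The orbital stabilization is -2.4Δ_oct = -2.4 × 19500 = -46800 cm⁻¹.
High-spin d⁶ would be t₂g⁴ eg² with 1 pair; low-spin has 3, so 2 excess pairs cost +2P = +34000 cm⁻¹.
Combining: -46800 + 34000 = -12800 cm⁻¹.

-12800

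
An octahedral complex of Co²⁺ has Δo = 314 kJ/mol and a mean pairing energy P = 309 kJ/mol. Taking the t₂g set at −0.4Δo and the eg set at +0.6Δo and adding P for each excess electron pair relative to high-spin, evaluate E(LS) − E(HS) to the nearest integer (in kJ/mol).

Co sits in group 9; removing 2 electrons leaves Co²⁺ with 9 − 2 = 7 d electrons.
High-spin: t₂g⁵ eg², CFSE = -0.8Δo = -251 kJ/mol.
Low-spin: t₂g⁶ eg¹, orbital CFSE = -1.8Δo = -565 kJ/mol; plus 1 excess pair × P = +309 kJ/mol; total -256 kJ/mol.
Thus E(LS) − E(HS) = -5 kJ/mol.

-5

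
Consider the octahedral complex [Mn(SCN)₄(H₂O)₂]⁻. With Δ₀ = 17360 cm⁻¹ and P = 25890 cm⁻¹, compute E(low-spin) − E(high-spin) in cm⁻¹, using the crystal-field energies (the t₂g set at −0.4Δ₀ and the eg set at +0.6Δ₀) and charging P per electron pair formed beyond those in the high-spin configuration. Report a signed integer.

8530

Ligand charges: 4×(-1) from SCN⁻ and 2×(+0) from H₂O sum to -4; with overall charge -1, Mn is +3.
Mn is in group 7, so Mn³⁺ is d⁴ (7 − 3 = 4).
High-spin d⁴ fills as t₂g³ eg¹ with CFSE 3(−0.4) + 1(+0.6) = -0.6Δ₀ = -10416 cm⁻¹.
For low-spin the configuration is t₂g⁴ eg⁰: orbital energy -1.6 × 17360 = -27776 cm⁻¹, and 1 additional pair relative to high-spin adds 25890 cm⁻¹, giving -1886 cm⁻¹.
Thus E(LS) − E(HS) = 8530 cm⁻¹.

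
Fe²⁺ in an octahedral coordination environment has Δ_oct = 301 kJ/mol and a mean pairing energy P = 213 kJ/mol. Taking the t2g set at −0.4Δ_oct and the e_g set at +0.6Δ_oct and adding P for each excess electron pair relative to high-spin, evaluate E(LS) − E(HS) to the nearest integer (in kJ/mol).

Fe sits in group 8; removing 2 electrons leaves Fe²⁺ with 8 − 2 = 6 d electrons.
High-spin d⁶ fills as t2g^4 e_g^2 with CFSE 4(−0.4) + 2(+0.6) = -0.4Δ_oct = -120 kJ/mol.
For low-spin the configuration is t2g^6 e_g^0: orbital energy -2.4 × 301 = -722 kJ/mol, and 2 additional pairs relative to high-spin add 426 kJ/mol, giving -296 kJ/mol.
The difference is -296 − (-120) = -176 kJ/mol, so low-spin lies lower.

-176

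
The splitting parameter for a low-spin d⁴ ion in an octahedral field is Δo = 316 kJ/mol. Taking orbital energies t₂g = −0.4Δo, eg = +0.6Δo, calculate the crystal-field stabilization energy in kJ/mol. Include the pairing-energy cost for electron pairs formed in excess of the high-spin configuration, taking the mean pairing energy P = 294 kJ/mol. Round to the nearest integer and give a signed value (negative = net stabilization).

The d⁴ electrons fill as t₂g⁴ eg⁰.
Orbital CFSE = 4(-0.4) + 0(0.6) = -1.6Δo = -1.6 × 316 = -506 kJ/mol.
Pairing penalty: 1 pair vs 0 in the high-spin reference → 1 extra × P = 294 kJ/mol.
Overall CFSE = -506 + 294 = -212 kJ/mol.

-212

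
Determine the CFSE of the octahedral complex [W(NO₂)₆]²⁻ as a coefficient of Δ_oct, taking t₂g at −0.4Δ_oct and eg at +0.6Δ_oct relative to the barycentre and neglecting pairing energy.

Each NO₂⁻ contributes -1; 6 × (-1) = -6. With overall charge -2, W is in the +4 oxidation state.
Group 6 minus oxidation state +4 gives a d² configuration for W⁴⁺.
For octahedral d² the high- and low-spin configurations coincide.
Configuration: t₂g² eg⁰.
CFSE = 2(-0.4Δ_oct) + 0(0.6Δ_oct) = -0.8Δ_oct + 0.0Δ_oct = -0.8Δ_oct.

-0.8 Δ_oct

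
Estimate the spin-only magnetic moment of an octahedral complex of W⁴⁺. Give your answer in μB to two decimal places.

2.83 μB

W sits in group 6; removing 4 electrons leaves W⁴⁺ with 6 − 4 = 2 d electrons.
Configuration: t₂g² eg⁰ → 2 unpaired electrons.
μ(spin-only) = √[2(2+2)] = √8 ≈ 2.83 μB.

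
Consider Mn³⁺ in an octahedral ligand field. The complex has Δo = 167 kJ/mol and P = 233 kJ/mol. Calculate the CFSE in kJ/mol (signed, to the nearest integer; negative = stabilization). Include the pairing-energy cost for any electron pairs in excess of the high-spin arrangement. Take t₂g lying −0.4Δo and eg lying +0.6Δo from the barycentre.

-100

Mn³⁺: group 7, so d-count = 7 − 3 = 4.
Since Δo = 167 kJ/mol < P = 233 kJ/mol, the complex adopts the high-spin configuration.
Configuration: t₂g³ eg¹.
Orbital CFSE = -0.6Δo = -0.6 × 167 = -100 kJ/mol.
High-spin has no excess pairs, so no pairing correction applies.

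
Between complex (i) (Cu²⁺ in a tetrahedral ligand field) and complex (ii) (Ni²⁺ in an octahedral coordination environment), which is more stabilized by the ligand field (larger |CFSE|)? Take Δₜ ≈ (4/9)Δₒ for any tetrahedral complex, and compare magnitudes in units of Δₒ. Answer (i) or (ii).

(ii)

(i): Cu is in group 11, so Cu²⁺ is d⁹ (11 − 2 = 9); With tetrahedral geometry the complex is necessarily high-spin; e⁴ t₂⁵, CFSE = -0.4Δₜ ≈ -0.18Δₒ.
(ii): Ni is in group 10, so Ni²⁺ is d⁸ (10 − 2 = 8); t₂g⁶ eg², CFSE = -1.2Δₒ.
So (ii) has the larger |CFSE|.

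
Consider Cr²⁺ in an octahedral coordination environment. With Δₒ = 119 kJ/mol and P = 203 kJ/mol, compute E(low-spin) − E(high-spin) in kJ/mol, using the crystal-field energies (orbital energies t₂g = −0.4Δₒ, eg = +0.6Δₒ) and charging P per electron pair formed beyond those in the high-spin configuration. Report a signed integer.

84

Cr²⁺: group 6, so d-count = 6 − 2 = 4.
High-spin: t₂g³ eg¹, CFSE = -0.6Δₒ = -71 kJ/mol.
For low-spin the configuration is t₂g⁴ eg⁰: orbital energy -1.6 × 119 = -190 kJ/mol, and 1 additional pair relative to high-spin adds 203 kJ/mol, giving 13 kJ/mol.
The difference is 13 − (-71) = 84 kJ/mol, so high-spin lies lower.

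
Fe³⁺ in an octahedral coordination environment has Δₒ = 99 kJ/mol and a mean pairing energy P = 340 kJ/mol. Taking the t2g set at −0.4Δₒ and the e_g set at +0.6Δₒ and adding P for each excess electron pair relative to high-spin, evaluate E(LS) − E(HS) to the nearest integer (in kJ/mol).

482

Fe sits in group 8; removing 3 electrons leaves Fe³⁺ with 8 − 3 = 5 d electrons.
High-spin d⁵ fills as t2g^3 e_g^2 with CFSE 3(−0.4) + 2(+0.6) = 0.0Δₒ = 0 kJ/mol.
Low-spin: t2g^5 e_g^0, orbital CFSE = -2.0Δₒ = -198 kJ/mol; plus 2 excess pairs × P = +680 kJ/mol; total 482 kJ/mol.
E(LS) − E(HS) = 482 − (0) = 482 kJ/mol.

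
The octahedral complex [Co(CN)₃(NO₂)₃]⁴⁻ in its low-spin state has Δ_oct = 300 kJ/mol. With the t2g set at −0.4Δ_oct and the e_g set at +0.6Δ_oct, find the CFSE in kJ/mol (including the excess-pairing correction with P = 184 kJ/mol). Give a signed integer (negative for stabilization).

-356

Ligand charges: 3×(-1) from CN⁻ and 3×(-1) from NO₂⁻ sum to -6; with overall charge -4, Co is +2.
Group 9 minus oxidation state +2 gives a d⁷ configuration for Co²⁺.
The d⁷ electrons fill as t2g^6 e_g^1.
The orbital stabilization is -1.8Δ_oct = -1.8 × 300 = -540 kJ/mol.
Pairing penalty: 3 pairs vs 2 in the high-spin reference → 1 extra × P = 184 kJ/mol.
Overall CFSE = -540 + 184 = -356 kJ/mol.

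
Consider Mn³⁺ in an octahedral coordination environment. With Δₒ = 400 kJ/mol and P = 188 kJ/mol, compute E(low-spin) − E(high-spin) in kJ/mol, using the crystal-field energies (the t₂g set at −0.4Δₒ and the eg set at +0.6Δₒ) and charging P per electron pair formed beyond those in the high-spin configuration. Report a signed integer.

-212

Mn sits in group 7; removing 3 electrons leaves Mn³⁺ with 7 − 3 = 4 d electrons.
In the high-spin limit (t₂g³ eg¹) the orbital term is -0.6Δₒ = -240 kJ/mol, with no excess pairing.
Low-spin t₂g⁴ eg⁰ gives -1.6Δₒ = -640 kJ/mol, but forming 1 extra pair costs 1P = 188 kJ/mol, so E(LS) = -640 + 188 = -452 kJ/mol.
Thus E(LS) − E(HS) = -212 kJ/mol.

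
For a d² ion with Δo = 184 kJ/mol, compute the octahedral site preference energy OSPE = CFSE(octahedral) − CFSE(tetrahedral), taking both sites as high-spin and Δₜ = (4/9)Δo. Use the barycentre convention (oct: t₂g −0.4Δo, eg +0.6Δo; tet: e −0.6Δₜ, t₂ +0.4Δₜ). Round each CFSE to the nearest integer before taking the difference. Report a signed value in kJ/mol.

-49

In an octahedral site d² (HS) is t₂g² eg⁰, giving CFSE(oct) = -0.8Δo = -147 kJ/mol.
Tetrahedral: e² t₂⁰, CFSE = 2(−0.6) + 0(+0.4) = -1.2Δₜ = -1.2 × (4/9) × 184 = -98 kJ/mol.
Subtracting, OSPE = -147 − (-98) = -49 kJ/mol.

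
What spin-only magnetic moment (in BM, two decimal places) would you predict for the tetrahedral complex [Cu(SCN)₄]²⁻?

Each SCN⁻ contributes -1; 4 × (-1) = -4. With overall charge -2, Cu is in the +2 oxidation state.
Cu sits in group 11; removing 2 electrons leaves Cu²⁺ with 11 − 2 = 9 d electrons.
Tetrahedral fields are weak (Δₜ ≈ 4/9 Δₒ), so electrons fill high-spin.
Configuration: e^4 t2^5 → 1 unpaired electron.
μ(spin-only) = √[1(1+2)] = √3 ≈ 1.73 BM.

1.73 BM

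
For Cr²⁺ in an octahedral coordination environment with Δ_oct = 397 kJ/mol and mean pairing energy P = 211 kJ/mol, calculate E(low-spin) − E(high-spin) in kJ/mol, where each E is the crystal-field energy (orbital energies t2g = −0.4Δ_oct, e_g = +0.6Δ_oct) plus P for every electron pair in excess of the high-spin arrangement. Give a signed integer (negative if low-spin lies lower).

Group 6 minus oxidation state +2 gives a d⁴ configuration for Cr²⁺.
High-spin: t2g^3 e_g^1, CFSE = -0.6Δ_oct = -238 kJ/mol.
Low-spin t2g^4 e_g^0 gives -1.6Δ_oct = -635 kJ/mol, but forming 1 extra pair costs 1P = 211 kJ/mol, so E(LS) = -635 + 211 = -424 kJ/mol.
Thus E(LS) − E(HS) = -186 kJ/mol.

-186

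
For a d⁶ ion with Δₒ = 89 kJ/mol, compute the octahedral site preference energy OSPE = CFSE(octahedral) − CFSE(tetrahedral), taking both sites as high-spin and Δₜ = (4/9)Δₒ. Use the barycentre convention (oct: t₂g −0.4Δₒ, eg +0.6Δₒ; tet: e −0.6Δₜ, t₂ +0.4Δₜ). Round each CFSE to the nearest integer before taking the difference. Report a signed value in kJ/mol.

Octahedral high-spin t2g^4 e_g^2: CFSE = -0.4 × 89 = -36 kJ/mol.
In a tetrahedral site the filling is e^3 t2^3: CFSE(tet) = -0.6Δₜ = -0.6 × (4/9)(89) = -24 kJ/mol.
OSPE = -36 − (-24) = -12 kJ/mol.

-12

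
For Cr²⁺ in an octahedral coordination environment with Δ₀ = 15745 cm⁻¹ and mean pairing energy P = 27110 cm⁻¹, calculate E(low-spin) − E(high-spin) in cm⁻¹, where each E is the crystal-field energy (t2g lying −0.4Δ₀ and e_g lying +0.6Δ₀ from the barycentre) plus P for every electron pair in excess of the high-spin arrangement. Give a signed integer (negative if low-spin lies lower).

Cr is in group 6, so Cr²⁺ is d⁴ (6 − 2 = 4).
In the high-spin limit (t2g^3 e_g^1) the orbital term is -0.6Δ₀ = -9447 cm⁻¹, with no excess pairing.
Low-spin: t2g^4 e_g^0, orbital CFSE = -1.6Δ₀ = -25192 cm⁻¹; plus 1 excess pair × P = +27110 cm⁻¹; total 1918 cm⁻¹.
The difference is 1918 − (-9447) = 11365 cm⁻¹, so high-spin lies lower.

11365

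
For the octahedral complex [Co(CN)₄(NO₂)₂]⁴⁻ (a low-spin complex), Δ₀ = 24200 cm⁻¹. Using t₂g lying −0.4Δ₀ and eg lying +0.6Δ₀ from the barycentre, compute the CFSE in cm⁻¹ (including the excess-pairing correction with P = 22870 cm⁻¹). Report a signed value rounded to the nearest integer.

Ligand charges: 4×(-1) from CN⁻ and 2×(-1) from NO₂⁻ sum to -6; with overall charge -4, Co is +2.
Co sits in group 9; removing 2 electrons leaves Co²⁺ with 9 − 2 = 7 d electrons.
Electron filling gives t₂g⁶ eg¹.
The orbital stabilization is -1.8Δ₀ = -1.8 × 24200 = -43560 cm⁻¹.
Pairing penalty: 3 pairs vs 2 in the high-spin reference → 1 extra × P = 22870 cm⁻¹.
Overall CFSE = -43560 + 22870 = -20690 cm⁻¹.

-20690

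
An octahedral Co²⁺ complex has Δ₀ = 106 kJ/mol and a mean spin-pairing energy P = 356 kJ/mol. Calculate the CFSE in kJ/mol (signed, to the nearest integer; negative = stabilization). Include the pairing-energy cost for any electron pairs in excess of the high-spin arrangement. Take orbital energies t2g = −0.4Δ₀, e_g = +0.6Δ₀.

-85

Group 9 minus oxidation state +2 gives a d⁷ configuration for Co²⁺.
Here Δ₀ < P (106 < 356), so the high-spin state is favoured.
Configuration: t2g^5 e_g^2.
Orbital CFSE = -0.8Δ₀ = -0.8 × 106 = -85 kJ/mol.
High-spin has no excess pairs, so no pairing correction applies.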